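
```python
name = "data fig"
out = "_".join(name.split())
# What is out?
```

Trace:
`name = "data fig"` → name = 'data fig'
`out = "_".join(name.split())` → out = 'data_fig'
So out = 'data_fig'

Answer: 'data_fig'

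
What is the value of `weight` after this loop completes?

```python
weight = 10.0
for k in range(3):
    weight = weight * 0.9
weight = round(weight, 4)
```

Exponential decay: 10.0 * 0.9^3
`weight` takes the values: 10.0 → 9.0 → 8.1 → 7.29

Answer: 7.29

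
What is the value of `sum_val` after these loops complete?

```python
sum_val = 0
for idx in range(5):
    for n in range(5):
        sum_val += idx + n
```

Sum of all idx+n for idx,n in 5x5
`sum_val` takes the values: 0 → 1 → 3 → 6 → 10 → 11 → 13 → 16 → 20 → 25 → 27 → 30 → 34 → 39 → 45 → 48 → 52 → 57 → 63 → 70 → 74 → 79 → 85 → 92 → 100

Answer: 100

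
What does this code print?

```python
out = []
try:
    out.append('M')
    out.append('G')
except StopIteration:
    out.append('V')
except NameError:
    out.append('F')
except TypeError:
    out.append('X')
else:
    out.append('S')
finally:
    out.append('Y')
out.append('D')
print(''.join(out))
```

Execution trace: 'M' (try body) → 'G' (try body, no exception) → 'S' (else) → 'Y' (finally) → 'D' (after the try/except). Output: MGSYD

Answer: MGSYD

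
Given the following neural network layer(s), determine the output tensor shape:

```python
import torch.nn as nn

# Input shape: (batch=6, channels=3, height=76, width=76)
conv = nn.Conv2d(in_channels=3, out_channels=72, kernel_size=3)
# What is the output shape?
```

Input: (6, 3, 76, 76) -> Output: (6, 72, 74, 74)

Answer: (6, 72, 74, 74)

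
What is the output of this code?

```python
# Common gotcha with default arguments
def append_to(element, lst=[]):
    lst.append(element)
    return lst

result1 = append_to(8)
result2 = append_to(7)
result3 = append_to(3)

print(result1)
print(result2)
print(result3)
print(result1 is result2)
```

Key concept: mutable default argument gotcha.
Step by step:
`result1 = append_to(8)` → result1 = [8]
`result2 = append_to(7)` → result1 = [8, 7] (same object as result2); result2 = [8, 7] (same object as result1)
`result3 = append_to(3)` → result1 = [8, 7, 3] (same object as result2, result3); result2 = [8, 7, 3] (same object as result1, result3); result3 = [8, 7, 3] (same object as result1, result2)
`print(result1)` → prints [8, 7, 3]
`print(result2)` → prints [8, 7, 3]
`print(result3)` → prints [8, 7, 3]
`print(result1 is result2)` → prints True

Answer:
[8, 7, 3]
[8, 7, 3]
[8, 7, 3]
True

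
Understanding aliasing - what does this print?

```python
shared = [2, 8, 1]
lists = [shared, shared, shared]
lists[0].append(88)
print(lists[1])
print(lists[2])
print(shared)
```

Key concept: list of same reference.
Step by step:
`shared = [2, 8, 1]` → shared = [2, 8, 1]
`lists = [shared, shared, shared]` → lists = [[2, 8, 1], [2, 8, 1], [2, 8, 1]]
`lists[0].append(88)` → shared = [2, 8, 1, 88]; lists = [[2, 8, 1, 88], [2, 8, 1, 88], [2, 8, 1, 88]]
`print(lists[1])` → prints [2, 8, 1, 88]
`print(lists[2])` → prints [2, 8, 1, 88]
`print(shared)` → prints [2, 8, 1, 88]

Answer:
[2, 8, 1, 88]
[2, 8, 1, 88]
[2, 8, 1, 88]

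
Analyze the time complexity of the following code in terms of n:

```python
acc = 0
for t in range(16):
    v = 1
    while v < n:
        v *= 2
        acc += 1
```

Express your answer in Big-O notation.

Each loop level contributes: 1 × log n. Multiplying the contributions gives O(log n).

Answer: O(log n)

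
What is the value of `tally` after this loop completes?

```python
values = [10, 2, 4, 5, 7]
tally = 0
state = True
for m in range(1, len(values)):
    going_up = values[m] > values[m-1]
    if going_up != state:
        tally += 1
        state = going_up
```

Count direction changes in [10, 2, 4, 5, 7]
`tally` takes the values: 0 → 1 → 2

Answer: 2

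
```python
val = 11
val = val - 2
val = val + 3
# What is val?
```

Trace:
`val = 11` → val = 11
`val = val - 2` → val = 9
`val = val + 3` → val = 12
So val = 12

Answer: 12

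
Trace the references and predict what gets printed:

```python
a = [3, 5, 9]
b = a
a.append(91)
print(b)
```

Key concept: basic list aliasing.
Step by step:
`a = [3, 5, 9]` → a = [3, 5, 9]
`b = a` → b = [3, 5, 9] (same object as a)
`a.append(91)` → a = [3, 5, 9, 91] (same object as b); b = [3, 5, 9, 91] (same object as a)
`print(b)` → prints [3, 5, 9, 91]

Answer: [3, 5, 9, 91]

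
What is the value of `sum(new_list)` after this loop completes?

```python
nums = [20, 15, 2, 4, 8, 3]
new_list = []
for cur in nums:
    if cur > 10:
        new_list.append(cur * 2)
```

Sum of doubled values > 10
`new_list` takes the values: [] → [40] → [40, 30]
So `sum(new_list)` = 70

Answer: 70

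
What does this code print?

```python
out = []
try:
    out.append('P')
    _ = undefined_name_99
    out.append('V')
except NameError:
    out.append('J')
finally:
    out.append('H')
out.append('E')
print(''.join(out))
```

Execution trace: 'P' (try body) → 'J' (except NameError) → 'H' (finally) → 'E' (after the try/except). Output: PJHE

Answer: PJHE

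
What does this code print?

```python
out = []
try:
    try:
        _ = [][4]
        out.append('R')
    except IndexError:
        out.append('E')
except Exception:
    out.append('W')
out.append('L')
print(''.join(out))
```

Execution trace: 'E' (inner except IndexError) → 'L' (after the try/except). Output: EL

Answer: EL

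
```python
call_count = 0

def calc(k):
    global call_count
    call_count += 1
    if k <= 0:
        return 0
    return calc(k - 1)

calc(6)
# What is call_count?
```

Linear recursion stepping by 1: 7 calls from k=6 down to ≤0.

Answer: 7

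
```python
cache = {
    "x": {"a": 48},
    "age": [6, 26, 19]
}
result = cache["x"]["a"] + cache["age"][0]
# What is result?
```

Trace:
`cache = { ...` → cache = {'x': {'a': 48}, 'age': [6, 26, 19]}
`result = cache["x"]["a"] + cache["age"][0]` → result = 54
So result = 54

Answer: 54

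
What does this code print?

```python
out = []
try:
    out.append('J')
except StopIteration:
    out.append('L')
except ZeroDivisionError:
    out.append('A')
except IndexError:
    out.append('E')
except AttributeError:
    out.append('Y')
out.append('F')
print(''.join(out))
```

Execution trace: 'J' (try body, no exception) → 'F' (after the try/except). Output: JF

Answer: JF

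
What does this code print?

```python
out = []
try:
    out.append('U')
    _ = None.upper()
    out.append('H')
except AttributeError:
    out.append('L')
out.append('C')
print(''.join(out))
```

Execution trace: 'U' (try body) → 'L' (except AttributeError) → 'C' (after the try/except). Output: ULC

Answer: ULC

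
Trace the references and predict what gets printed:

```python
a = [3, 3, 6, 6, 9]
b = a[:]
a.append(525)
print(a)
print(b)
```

Key concept: slice [:] creates copy.
Step by step:
`a = [3, 3, 6, 6, 9]` → a = [3, 3, 6, 6, 9]
`b = a[:]` → b = [3, 3, 6, 6, 9]
`a.append(525)` → a = [3, 3, 6, 6, 9, 525]
`print(a)` → prints [3, 3, 6, 6, 9, 525]
`print(b)` → prints [3, 3, 6, 6, 9]

Answer:
[3, 3, 6, 6, 9, 525]
[3, 3, 6, 6, 9]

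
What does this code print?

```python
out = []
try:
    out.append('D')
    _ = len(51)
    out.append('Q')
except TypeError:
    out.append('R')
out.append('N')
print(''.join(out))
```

Execution trace: 'D' (try body) → 'R' (except TypeError) → 'N' (after the try/except). Output: DRN

Answer: DRN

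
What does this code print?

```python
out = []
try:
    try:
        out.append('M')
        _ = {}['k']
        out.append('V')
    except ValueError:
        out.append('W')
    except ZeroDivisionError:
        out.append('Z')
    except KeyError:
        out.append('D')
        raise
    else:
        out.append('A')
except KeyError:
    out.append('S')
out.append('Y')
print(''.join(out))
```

Execution trace: 'M' (inner try body) → 'D' (inner except KeyError) → 'S' (outer except KeyError) → 'Y' (after the try/except). Output: MDSY

Answer: MDSY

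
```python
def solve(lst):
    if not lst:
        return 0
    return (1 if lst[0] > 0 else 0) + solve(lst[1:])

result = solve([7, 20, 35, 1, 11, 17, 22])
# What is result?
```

Count of positive elements in [7, 20, 35, 1, 11, 17, 22] = 7

Answer: 7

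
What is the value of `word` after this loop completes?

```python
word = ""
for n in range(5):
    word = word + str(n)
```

Concatenate digits 0 to 4
`word` takes the values: "" → "0" → "01" → "012" → "0123" → "01234"

Answer: "01234"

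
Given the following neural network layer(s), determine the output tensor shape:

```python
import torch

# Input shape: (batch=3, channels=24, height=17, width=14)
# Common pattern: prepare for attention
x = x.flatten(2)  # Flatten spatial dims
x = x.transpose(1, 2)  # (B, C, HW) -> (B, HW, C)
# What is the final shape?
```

Input: (3, 24, 17, 14) -> after flatten(2): (3, 24, 238) -> Output: (3, 238, 24)

Answer: (3, 238, 24)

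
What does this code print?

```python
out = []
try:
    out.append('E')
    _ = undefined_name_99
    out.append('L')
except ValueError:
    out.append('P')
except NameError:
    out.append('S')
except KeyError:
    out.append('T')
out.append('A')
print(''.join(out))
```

Execution trace: 'E' (try body) → 'S' (except NameError) → 'A' (after the try/except). Output: ESA

Answer: ESA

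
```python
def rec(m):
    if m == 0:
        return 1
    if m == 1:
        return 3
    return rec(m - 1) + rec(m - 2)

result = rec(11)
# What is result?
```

Build up from base cases: rec(0)=1, rec(1)=3, rec(2)=4, rec(3)=7, rec(4)=11, rec(5)=18, rec(6)=29, ..., rec(11)=322

Answer: 322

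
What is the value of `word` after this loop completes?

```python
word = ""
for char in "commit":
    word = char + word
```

Reverse 'commit'
`word` takes the values: "" → "c" → "oc" → "moc" → "mmoc" → "immoc" → "timmoc"

Answer: "timmoc"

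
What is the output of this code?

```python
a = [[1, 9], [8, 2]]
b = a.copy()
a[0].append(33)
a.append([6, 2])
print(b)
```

Key concept: shallow copy with nested lists.
Step by step:
`a = [[1, 9], [8, 2]]` → a = [[1, 9], [8, 2]]
`b = a.copy()` → b = [[1, 9], [8, 2]]
`a[0].append(33)` → a = [[1, 9, 33], [8, 2]]; b = [[1, 9, 33], [8, 2]]
`a.append([6, 2])` → a = [[1, 9, 33], [8, 2], [6, 2]]
`print(b)` → prints [[1, 9, 33], [8, 2]]

Answer: [[1, 9, 33], [8, 2]]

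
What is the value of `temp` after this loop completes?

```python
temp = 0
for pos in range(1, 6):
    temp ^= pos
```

XOR of 1 to 5
`temp` takes the values: 0 → 1 → 3 → 0 → 4 → 1

Answer: 1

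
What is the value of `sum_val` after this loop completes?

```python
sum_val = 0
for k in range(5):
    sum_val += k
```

Sum of 0 to 4 = 10
`sum_val` takes the values: 0 → 1 → 3 → 6 → 10

Answer: 10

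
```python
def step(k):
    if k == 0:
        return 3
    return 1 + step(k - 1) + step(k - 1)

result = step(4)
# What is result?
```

step(k) = 1 + 2·step(k-1), step(0)=3. Closed form: (3+1)·2^4 - 1 = 63.

Answer: 63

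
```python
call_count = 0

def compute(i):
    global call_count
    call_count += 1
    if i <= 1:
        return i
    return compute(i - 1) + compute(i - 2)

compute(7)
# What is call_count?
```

Calls(i) = 1 + Calls(i-1) + Calls(i-2); Calls(0)=Calls(1)=1. For i=7 this gives 41.

Answer: 41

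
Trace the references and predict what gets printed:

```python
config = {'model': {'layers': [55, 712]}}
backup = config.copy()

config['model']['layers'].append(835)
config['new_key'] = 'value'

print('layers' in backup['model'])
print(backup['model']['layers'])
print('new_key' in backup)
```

Key concept: shallow copy gotcha with nested dict.
Step by step:
`config = {'model': {'layers': [55, 712]}}` → config = {'model': {'layers': [55, 712]}}
`backup = config.copy()` → backup = {'model': {'layers': [55, 712]}}
`config['model']['layers'].append(835)` → config = {'model': {'layers': [55, 712, 835]}}; backup = {'model': {'layers': [55, 712, 835]}}
`config['new_key'] = 'value'` → config = {'model': {'layers': [55, 712, 835]}, 'new_key': 'value'}
`print('layers' in backup['model'])` → prints True
`print(backup['model']['layers'])` → prints [55, 712, 835]
`print('new_key' in backup)` → prints False

Answer:
True
[55, 712, 835]
False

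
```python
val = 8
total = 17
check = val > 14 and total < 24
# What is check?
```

Trace:
`val = 8` → val = 8
`total = 17` → total = 17
`check = val > 14 and total < 24` → check = False
So check = False

Answer: False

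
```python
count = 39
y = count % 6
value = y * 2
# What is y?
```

Trace:
`count = 39` → count = 39
`y = count % 6` → y = 3
`value = y * 2` → value = 6
So y = 3

Answer: 3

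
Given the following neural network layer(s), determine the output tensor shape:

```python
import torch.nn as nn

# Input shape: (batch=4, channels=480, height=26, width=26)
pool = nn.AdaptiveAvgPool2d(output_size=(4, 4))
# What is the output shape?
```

Input: (4, 480, 26, 26) -> Output: (4, 480, 4, 4)

Answer: (4, 480, 4, 4)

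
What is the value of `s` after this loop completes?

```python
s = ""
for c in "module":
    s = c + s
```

Reverse 'module'
`s` takes the values: "" → "m" → "om" → "dom" → "udom" → "ludom" → "eludom"

Answer: "eludom"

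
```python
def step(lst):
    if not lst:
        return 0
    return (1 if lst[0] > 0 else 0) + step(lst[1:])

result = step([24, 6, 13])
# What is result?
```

Count of positive elements in [24, 6, 13] = 3

Answer: 3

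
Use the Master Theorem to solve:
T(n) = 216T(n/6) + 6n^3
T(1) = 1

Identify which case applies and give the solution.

a=216, b=6, f(n)=6n^3. log_6(216) = 3. Since c=3 = 3, Case 2 applies: T(n) = Θ(n^log_b(a) · log n) = O(n^3 log n).

Answer: O(n^3 log n) - Case 2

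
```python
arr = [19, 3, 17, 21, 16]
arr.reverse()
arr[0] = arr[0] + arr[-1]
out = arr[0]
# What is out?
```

Trace:
`arr = [19, 3, 17, 21, 16]` → arr = [19, 3, 17, 21, 16]
`arr.reverse()` → arr = [16, 21, 17, 3, 19]
`arr[0] = arr[0] + arr[-1]` → arr = [35, 21, 17, 3, 19]
`out = arr[0]` → out = 35
So out = 35

Answer: 35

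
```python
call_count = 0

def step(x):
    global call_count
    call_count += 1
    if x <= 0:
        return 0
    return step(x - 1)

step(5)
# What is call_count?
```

Linear recursion stepping by 1: 6 calls from x=5 down to ≤0.

Answer: 6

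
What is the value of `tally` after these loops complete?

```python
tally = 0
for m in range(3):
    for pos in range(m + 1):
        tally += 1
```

Triangle: 1 + 2 + ... + 3
`tally` takes the values: 0 → 1 → 2 → 3 → 4 → 5 → 6

Answer: 6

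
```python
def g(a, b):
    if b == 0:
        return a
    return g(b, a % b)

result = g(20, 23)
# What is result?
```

g(20, 23) -> g(23, 20) -> g(20, 3) -> g(3, 2) -> g(2, 1) -> g(1, 0) -> 1

Answer: 1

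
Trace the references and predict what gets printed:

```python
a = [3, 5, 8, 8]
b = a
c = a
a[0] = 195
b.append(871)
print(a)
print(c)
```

Key concept: multiple aliases.
Step by step:
`a = [3, 5, 8, 8]` → a = [3, 5, 8, 8]
`b = a` → b = [3, 5, 8, 8] (same object as a)
`c = a` → c = [3, 5, 8, 8] (same object as a, b)
`a[0] = 195` → a = [195, 5, 8, 8] (same object as b, c); b = [195, 5, 8, 8] (same object as a, c); c = [195, 5, 8, 8] (same object as a, b)
`b.append(871)` → a = [195, 5, 8, 8, 871] (same object as b, c); b = [195, 5, 8, 8, 871] (same object as a, c); c = [195, 5, 8, 8, 871] (same object as a, b)
`print(a)` → prints [195, 5, 8, 8, 871]
`print(c)` → prints [195, 5, 8, 8, 871]

Answer:
[195, 5, 8, 8, 871]
[195, 5, 8, 8, 871]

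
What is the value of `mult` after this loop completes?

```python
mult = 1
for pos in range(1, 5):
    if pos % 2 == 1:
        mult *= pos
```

Product of odd numbers 1 to 4
`mult` takes the values: 1 → 3

Answer: 3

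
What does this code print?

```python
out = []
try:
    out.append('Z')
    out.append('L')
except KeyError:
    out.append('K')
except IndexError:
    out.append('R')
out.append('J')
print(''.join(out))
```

Execution trace: 'Z' (try body) → 'L' (try body, no exception) → 'J' (after the try/except). Output: ZLJ

Answer: ZLJ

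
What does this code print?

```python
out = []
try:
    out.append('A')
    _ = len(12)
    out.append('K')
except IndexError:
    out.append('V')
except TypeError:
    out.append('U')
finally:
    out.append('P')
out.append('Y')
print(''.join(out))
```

Execution trace: 'A' (try body) → 'U' (except TypeError) → 'P' (finally) → 'Y' (after the try/except). Output: AUPY

Answer: AUPY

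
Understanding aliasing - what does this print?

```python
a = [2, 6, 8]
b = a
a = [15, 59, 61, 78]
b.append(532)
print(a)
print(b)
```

Key concept: rebinding vs mutation: a is rebound to a new list, b still points at the original.
Step by step:
`a = [2, 6, 8]` → a = [2, 6, 8]
`b = a` → b = [2, 6, 8] (same object as a)
`a = [15, 59, 61, 78]` → a = [15, 59, 61, 78]
`b.append(532)` → b = [2, 6, 8, 532]
`print(a)` → prints [15, 59, 61, 78]
`print(b)` → prints [2, 6, 8, 532]

Answer:
[15, 59, 61, 78]
[2, 6, 8, 532]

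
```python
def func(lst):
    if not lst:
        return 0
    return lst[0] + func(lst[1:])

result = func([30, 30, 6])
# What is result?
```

30 + 30 + 6 + 0 = 66

Answer: 66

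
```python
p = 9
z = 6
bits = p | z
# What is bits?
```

Trace:
`p = 9` → p = 9
`z = 6` → z = 6
`bits = p | z` → bits = 15
So bits = 15

Answer: 15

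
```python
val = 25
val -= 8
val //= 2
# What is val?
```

Trace:
`val = 25` → val = 25
`val -= 8` → val = 17
`val //= 2` → val = 8
So val = 8

Answer: 8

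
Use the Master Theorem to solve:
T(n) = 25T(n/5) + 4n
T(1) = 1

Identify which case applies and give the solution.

a=25, b=5, f(n)=4n. log_5(25) = 2. Since c=1 < 2, Case 1 applies: T(n) = Θ(n^log_b(a)) = O(n^2).

Answer: O(n^2) - Case 1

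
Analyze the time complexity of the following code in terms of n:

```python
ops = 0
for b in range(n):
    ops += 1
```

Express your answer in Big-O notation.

Each loop level contributes: n. Multiplying the contributions gives O(n).

Answer: O(n)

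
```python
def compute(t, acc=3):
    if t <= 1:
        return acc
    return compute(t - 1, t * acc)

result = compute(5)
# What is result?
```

Accumulator trace (n, acc): (5, 3) -> (4, 15) -> (3, 60) -> (2, 180) -> (1, 360) -> return 360

Answer: 360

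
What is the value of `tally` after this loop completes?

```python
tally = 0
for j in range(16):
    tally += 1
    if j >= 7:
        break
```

Loop breaks when j reaches 7, tally is 8
`tally` takes the values: 0 → 1 → 2 → 3 → 4 → 5 → 6 → 7 → 8

Answer: 8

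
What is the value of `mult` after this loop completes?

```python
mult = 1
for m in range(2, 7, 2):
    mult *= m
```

Product of even numbers 2 to 6
`mult` takes the values: 1 → 2 → 8 → 48

Answer: 48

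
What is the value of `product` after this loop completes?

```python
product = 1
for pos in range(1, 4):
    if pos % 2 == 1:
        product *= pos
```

Product of odd numbers 1 to 3
`product` takes the values: 1 → 3

Answer: 3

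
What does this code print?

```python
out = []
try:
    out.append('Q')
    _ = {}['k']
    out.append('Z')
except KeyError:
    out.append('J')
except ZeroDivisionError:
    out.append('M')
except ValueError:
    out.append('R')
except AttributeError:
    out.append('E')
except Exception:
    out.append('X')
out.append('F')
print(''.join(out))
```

Execution trace: 'Q' (try body) → 'J' (except KeyError) → 'F' (after the try/except). Output: QJF

Answer: QJF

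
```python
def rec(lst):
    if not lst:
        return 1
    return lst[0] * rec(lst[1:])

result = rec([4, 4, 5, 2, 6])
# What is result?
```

Product over [4, 4, 5, 2, 6] = 4 * 4 * 5 * 2 * 6 = 960

Answer: 960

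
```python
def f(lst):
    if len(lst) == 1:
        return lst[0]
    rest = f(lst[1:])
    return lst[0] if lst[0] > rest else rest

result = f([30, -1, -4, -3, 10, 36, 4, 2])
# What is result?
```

Recursive max over [30, -1, -4, -3, 10, 36, 4, 2] = 36

Answer: 36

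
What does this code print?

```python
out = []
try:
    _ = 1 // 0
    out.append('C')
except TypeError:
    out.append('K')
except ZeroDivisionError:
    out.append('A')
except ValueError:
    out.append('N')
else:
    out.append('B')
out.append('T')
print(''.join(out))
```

Execution trace: 'A' (except ZeroDivisionError) → 'T' (after the try/except). Output: AT

Answer: AT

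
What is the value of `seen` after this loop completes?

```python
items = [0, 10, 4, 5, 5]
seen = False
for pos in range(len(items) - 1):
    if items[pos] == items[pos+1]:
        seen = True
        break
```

Check consecutive duplicates in [0, 10, 4, 5, 5]
`seen` takes the values: False → True

Answer: True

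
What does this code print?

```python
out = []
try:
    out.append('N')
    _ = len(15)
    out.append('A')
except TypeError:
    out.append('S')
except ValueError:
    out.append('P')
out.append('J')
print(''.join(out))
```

Execution trace: 'N' (try body) → 'S' (except TypeError) → 'J' (after the try/except). Output: NSJ

Answer: NSJ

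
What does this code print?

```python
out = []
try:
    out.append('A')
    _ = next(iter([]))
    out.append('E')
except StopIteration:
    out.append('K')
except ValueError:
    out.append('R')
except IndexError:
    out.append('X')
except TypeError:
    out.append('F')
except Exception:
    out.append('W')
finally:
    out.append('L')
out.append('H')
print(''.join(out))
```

Execution trace: 'A' (try body) → 'K' (except StopIteration) → 'L' (finally) → 'H' (after the try/except). Output: AKLH

Answer: AKLH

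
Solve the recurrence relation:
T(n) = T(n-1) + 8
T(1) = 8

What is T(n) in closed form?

Unrolling: T(n) = T(1) + 8·(n-1) = 8 + 8(n-1) = 8n.

Answer: T(n) = 8n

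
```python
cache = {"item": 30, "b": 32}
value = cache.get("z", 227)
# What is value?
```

Trace:
`cache = {"item": 30, "b": 32}` → cache = {'item': 30, 'b': 32}
`value = cache.get("z", 227)` → value = 227
So value = 227

Answer: 227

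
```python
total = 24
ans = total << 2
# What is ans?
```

Trace:
`total = 24` → total = 24
`ans = total << 2` → ans = 96
So ans = 96

Answer: 96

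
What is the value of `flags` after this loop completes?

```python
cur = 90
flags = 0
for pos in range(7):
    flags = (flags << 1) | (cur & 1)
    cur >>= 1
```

Reverse lowest 7 bits of 90
`flags` takes the values: 0 → 1 → 2 → 5 → 11 → 22 → 45

Answer: 45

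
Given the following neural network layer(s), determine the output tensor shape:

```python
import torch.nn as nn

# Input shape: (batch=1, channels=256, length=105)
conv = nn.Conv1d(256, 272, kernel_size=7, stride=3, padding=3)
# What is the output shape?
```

Input: (1, 256, 105) -> Output: (1, 272, 35)

Answer: (1, 272, 35)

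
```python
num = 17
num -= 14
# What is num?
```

Trace:
`num = 17` → num = 17
`num -= 14` → num = 3
So num = 3

Answer: 3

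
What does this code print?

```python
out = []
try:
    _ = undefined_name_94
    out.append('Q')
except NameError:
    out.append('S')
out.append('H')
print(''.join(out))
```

Execution trace: 'S' (except NameError) → 'H' (after the try/except). Output: SH

Answer: SH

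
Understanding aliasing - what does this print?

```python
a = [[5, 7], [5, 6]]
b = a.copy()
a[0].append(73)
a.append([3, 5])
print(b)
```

Key concept: shallow copy with nested lists.
Step by step:
`a = [[5, 7], [5, 6]]` → a = [[5, 7], [5, 6]]
`b = a.copy()` → b = [[5, 7], [5, 6]]
`a[0].append(73)` → a = [[5, 7, 73], [5, 6]]; b = [[5, 7, 73], [5, 6]]
`a.append([3, 5])` → a = [[5, 7, 73], [5, 6], [3, 5]]
`print(b)` → prints [[5, 7, 73], [5, 6]]

Answer: [[5, 7, 73], [5, 6]]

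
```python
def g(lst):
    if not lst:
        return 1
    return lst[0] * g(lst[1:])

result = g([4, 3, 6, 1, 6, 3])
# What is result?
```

Product over [4, 3, 6, 1, 6, 3] = 4 * 3 * 6 * 1 * 6 * 3 = 1296

Answer: 1296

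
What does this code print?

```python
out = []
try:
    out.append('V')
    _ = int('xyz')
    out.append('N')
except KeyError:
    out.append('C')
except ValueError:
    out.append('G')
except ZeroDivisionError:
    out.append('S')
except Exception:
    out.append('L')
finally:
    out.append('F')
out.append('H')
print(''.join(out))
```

Execution trace: 'V' (try body) → 'G' (except ValueError) → 'F' (finally) → 'H' (after the try/except). Output: VGFH

Answer: VGFH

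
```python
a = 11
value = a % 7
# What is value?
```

Trace:
`a = 11` → a = 11
`value = a % 7` → value = 4
So value = 4

Answer: 4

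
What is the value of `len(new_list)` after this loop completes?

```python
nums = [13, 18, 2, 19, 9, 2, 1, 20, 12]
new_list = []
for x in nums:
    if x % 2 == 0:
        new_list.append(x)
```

Count even numbers in [13, 18, 2, 19, 9, 2, 1, 20, 12]
`new_list` takes the values: [] → [18] → [18, 2] → [18, 2, 2] → [18, 2, 2, 20] → [18, 2, 2, 20, 12]
So `len(new_list)` = 5

Answer: 5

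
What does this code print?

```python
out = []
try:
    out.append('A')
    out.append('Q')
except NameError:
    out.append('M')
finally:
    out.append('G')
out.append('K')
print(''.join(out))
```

Execution trace: 'A' (try body) → 'Q' (try body, no exception) → 'G' (finally) → 'K' (after the try/except). Output: AQGK

Answer: AQGK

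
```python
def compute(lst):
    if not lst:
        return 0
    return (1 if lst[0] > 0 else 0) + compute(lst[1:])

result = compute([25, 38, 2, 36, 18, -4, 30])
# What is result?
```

Count of positive elements in [25, 38, 2, 36, 18, -4, 30] = 6

Answer: 6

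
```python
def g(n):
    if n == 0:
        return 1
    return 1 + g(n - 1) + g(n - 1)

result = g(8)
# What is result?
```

g(n) = 1 + 2·g(n-1), g(0)=1. Closed form: (1+1)·2^8 - 1 = 511.

Answer: 511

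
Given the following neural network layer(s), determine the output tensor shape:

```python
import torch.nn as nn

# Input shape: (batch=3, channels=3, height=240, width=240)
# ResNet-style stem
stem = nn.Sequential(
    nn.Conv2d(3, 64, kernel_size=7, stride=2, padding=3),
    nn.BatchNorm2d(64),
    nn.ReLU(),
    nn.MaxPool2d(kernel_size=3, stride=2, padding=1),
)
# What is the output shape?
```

Input: (3, 3, 240, 240) -> after Conv2d 7x7 stride=2: (3, 64, 120, 120) -> Output: (3, 64, 60, 60)

Answer: (3, 64, 60, 60)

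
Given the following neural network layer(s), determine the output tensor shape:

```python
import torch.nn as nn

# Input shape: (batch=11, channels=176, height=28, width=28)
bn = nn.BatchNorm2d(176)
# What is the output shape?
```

Input: (11, 176, 28, 28) -> Output: (11, 176, 28, 28)

Answer: (11, 176, 28, 28)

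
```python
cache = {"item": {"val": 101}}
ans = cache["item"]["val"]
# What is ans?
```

Trace:
`cache = {"item": {"val": 101}}` → cache = {'item': {'val': 101}}
`ans = cache["item"]["val"]` → ans = 101
So ans = 101

Answer: 101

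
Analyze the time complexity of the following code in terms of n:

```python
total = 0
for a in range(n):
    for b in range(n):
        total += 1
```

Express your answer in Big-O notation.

Each loop level contributes: n × n. Multiplying the contributions gives O(n^2).

Answer: O(n^2)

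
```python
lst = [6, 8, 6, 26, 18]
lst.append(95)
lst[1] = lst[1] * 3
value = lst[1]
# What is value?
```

Trace:
`lst = [6, 8, 6, 26, 18]` → lst = [6, 8, 6, 26, 18]
`lst.append(95)` → lst = [6, 8, 6, 26, 18, 95]
`lst[1] = lst[1] * 3` → lst = [6, 24, 6, 26, 18, 95]
`value = lst[1]` → value = 24
So value = 24

Answer: 24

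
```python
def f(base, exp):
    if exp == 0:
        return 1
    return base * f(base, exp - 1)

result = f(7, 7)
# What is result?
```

f(7, 7) = 7 * 7 * 7 * 7 * 7 * 7 * 7 = 823543

Answer: 823543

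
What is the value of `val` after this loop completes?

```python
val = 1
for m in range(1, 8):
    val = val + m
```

Start at 1, add 1 through 7
`val` takes the values: 1 → 2 → 4 → 7 → 11 → 16 → 22 → 29

Answer: 29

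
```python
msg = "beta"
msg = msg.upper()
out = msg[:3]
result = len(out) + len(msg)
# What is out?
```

Trace:
`msg = "beta"` → msg = 'beta'
`msg = msg.upper()` → msg = 'BETA'
`out = msg[:3]` → out = 'BET'
`result = len(out) + len(msg)` → result = 7
So out = 'BET'

Answer: 'BET'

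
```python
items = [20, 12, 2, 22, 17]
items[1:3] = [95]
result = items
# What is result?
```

Trace:
`items = [20, 12, 2, 22, 17]` → items = [20, 12, 2, 22, 17]
`items[1:3] = [95]` → items = [20, 95, 22, 17]
`result = items` → result = [20, 95, 22, 17]
So result = [20, 95, 22, 17]

Answer: [20, 95, 22, 17]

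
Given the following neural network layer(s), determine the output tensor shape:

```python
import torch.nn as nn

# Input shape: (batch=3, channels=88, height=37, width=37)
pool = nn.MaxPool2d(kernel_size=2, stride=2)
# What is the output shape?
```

Input: (3, 88, 37, 37) -> Output: (3, 88, 18, 18)

Answer: (3, 88, 18, 18)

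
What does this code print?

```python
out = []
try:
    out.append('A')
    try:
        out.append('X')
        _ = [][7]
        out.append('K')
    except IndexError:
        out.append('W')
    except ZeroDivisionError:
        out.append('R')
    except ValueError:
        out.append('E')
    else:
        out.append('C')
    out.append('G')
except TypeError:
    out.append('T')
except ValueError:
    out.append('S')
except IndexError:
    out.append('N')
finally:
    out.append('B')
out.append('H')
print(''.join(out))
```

Execution trace: 'A' (try body) → 'X' (inner try body) → 'W' (inner except IndexError) → 'G' (try body, no exception) → 'B' (finally) → 'H' (after the try/except). Output: AXWGBH

Answer: AXWGBH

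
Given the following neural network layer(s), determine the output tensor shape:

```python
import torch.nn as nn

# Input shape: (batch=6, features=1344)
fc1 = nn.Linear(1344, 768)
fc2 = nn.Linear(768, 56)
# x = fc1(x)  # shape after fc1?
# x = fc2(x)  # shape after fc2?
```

Input: (6, 1344) -> after fc1: (6, 768) -> Output: (6, 56)

Answer: (6, 56)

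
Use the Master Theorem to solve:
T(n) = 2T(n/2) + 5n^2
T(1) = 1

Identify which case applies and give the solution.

a=2, b=2, f(n)=5n^2. log_2(2) = 1. Since c=2 > 1 and the regularity condition holds (2(n/2)^2 = (2/2^2)n^2 with 2/2^2 < 1), Case 3 applies: T(n) = Θ(f(n)) = O(n^2).

Answer: O(n^2) - Case 3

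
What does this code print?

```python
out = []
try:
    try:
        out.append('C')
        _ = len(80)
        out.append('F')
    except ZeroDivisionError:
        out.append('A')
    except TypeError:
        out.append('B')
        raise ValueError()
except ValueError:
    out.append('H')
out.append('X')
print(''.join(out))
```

Execution trace: 'C' (inner try body) → 'B' (inner except TypeError) → 'H' (outer except ValueError) → 'X' (after the try/except). Output: CBHX

Answer: CBHX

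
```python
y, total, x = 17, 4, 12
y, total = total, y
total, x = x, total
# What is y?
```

Trace:
`y, total, x = 17, 4, 12` → y = 17; total = 4; x = 12
`y, total = total, y` → y = 4; total = 17
`total, x = x, total` → total = 12; x = 17
So y = 4

Answer: 4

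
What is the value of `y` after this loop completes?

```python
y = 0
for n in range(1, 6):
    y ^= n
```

XOR of 1 to 5
`y` takes the values: 0 → 1 → 3 → 0 → 4 → 1

Answer: 1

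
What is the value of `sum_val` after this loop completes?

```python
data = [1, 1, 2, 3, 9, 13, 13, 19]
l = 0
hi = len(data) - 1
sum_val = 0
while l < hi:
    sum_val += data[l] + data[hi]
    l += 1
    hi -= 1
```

Sum of pairs from ends
`sum_val` takes the values: 0 → 20 → 34 → 49 → 61

Answer: 61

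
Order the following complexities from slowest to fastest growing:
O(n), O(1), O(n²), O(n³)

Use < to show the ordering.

Ordered by growth rate: O(1) < O(n) < O(n²) < O(n³)

Answer: O(1) < O(n) < O(n²) < O(n³)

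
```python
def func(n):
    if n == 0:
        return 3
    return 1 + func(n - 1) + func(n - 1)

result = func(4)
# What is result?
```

func(n) = 1 + 2·func(n-1), func(0)=3. Closed form: (3+1)·2^4 - 1 = 63.

Answer: 63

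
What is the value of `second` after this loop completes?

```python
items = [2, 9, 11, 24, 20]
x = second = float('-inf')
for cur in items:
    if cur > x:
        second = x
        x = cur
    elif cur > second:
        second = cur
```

Second largest (with repeats) in [2, 9, 11, 24, 20]
`second` takes the values: -inf → 2 → 9 → 11 → 20

Answer: 20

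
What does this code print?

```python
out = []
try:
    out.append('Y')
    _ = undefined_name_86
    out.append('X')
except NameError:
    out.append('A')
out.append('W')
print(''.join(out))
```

Execution trace: 'Y' (try body) → 'A' (except NameError) → 'W' (after the try/except). Output: YAW

Answer: YAW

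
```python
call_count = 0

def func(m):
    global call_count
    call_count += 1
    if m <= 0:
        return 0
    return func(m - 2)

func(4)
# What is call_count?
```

Linear recursion stepping by 2: 3 calls from m=4 down to ≤0.

Answer: 3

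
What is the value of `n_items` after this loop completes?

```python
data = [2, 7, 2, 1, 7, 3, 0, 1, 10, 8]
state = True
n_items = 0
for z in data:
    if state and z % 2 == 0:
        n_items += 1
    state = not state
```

Count even values at even positions
`n_items` takes the values: 0 → 1 → 2 → 3 → 4

Answer: 4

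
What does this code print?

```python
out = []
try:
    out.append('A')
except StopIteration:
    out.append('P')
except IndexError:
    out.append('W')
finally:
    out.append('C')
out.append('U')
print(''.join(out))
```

Execution trace: 'A' (try body, no exception) → 'C' (finally) → 'U' (after the try/except). Output: ACU

Answer: ACU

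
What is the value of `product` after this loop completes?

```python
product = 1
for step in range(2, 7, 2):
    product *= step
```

Product of even numbers 2 to 6
`product` takes the values: 1 → 2 → 8 → 48

Answer: 48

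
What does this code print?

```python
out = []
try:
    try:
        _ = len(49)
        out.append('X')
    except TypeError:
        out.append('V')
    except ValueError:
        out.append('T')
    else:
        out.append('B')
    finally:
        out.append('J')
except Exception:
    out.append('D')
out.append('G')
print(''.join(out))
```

Execution trace: 'V' (inner except TypeError) → 'J' (inner finally) → 'G' (after the try/except). Output: VJG

Answer: VJG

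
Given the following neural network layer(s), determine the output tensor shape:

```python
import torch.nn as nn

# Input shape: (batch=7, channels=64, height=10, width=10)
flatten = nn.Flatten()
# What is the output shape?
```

Input: (7, 64, 10, 10) -> Output: (7, 6400)

Answer: (7, 6400)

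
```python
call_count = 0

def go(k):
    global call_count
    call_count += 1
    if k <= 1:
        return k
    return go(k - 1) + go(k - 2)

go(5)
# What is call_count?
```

Calls(k) = 1 + Calls(k-1) + Calls(k-2); Calls(0)=Calls(1)=1. For k=5 this gives 15.

Answer: 15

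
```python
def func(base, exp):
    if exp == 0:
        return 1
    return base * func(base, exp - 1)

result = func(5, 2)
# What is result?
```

func(5, 2) = 5 * 5 = 25

Answer: 25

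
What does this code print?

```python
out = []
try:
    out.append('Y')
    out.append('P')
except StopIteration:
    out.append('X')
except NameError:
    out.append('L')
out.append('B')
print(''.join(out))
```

Execution trace: 'Y' (try body) → 'P' (try body, no exception) → 'B' (after the try/except). Output: YPB

Answer: YPB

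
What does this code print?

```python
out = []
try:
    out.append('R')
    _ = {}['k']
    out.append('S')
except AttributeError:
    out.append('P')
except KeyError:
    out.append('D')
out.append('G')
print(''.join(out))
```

Execution trace: 'R' (try body) → 'D' (except KeyError) → 'G' (after the try/except). Output: RDG

Answer: RDG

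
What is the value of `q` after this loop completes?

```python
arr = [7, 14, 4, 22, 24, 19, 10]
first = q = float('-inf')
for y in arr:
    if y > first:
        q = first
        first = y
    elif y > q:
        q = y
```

Second largest (with repeats) in [7, 14, 4, 22, 24, 19, 10]
`q` takes the values: -inf → 7 → 14 → 22

Answer: 22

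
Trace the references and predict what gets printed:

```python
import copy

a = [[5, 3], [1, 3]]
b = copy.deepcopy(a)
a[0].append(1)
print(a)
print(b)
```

Key concept: deep copy is fully independent.
Step by step:
`a = [[5, 3], [1, 3]]` → a = [[5, 3], [1, 3]]
`b = copy.deepcopy(a)` → b = [[5, 3], [1, 3]]
`a[0].append(1)` → a = [[5, 3, 1], [1, 3]]
`print(a)` → prints [[5, 3, 1], [1, 3]]
`print(b)` → prints [[5, 3], [1, 3]]

Answer:
[[5, 3, 1], [1, 3]]
[[5, 3], [1, 3]]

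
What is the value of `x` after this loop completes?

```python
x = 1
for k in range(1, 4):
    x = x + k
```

Start at 1, add 1 through 3
`x` takes the values: 1 → 2 → 4 → 7

Answer: 7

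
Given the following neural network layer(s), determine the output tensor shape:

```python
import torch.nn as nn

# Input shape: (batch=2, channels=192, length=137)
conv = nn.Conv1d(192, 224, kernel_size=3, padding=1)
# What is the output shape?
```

Input: (2, 192, 137) -> Output: (2, 224, 137)

Answer: (2, 224, 137)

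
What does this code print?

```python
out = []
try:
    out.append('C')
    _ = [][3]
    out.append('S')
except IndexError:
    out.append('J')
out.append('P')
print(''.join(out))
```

Execution trace: 'C' (try body) → 'J' (except IndexError) → 'P' (after the try/except). Output: CJP

Answer: CJP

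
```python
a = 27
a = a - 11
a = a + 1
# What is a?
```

Trace:
`a = 27` → a = 27
`a = a - 11` → a = 16
`a = a + 1` → a = 17
So a = 17

Answer: 17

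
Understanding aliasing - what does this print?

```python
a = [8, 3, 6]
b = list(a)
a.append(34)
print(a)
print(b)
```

Key concept: list() constructor creates copy.
Step by step:
`a = [8, 3, 6]` → a = [8, 3, 6]
`b = list(a)` → b = [8, 3, 6]
`a.append(34)` → a = [8, 3, 6, 34]
`print(a)` → prints [8, 3, 6, 34]
`print(b)` → prints [8, 3, 6]

Answer:
[8, 3, 6, 34]
[8, 3, 6]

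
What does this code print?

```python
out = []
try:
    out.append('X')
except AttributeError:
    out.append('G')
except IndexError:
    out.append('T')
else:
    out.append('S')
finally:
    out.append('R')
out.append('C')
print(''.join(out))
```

Execution trace: 'X' (try body, no exception) → 'S' (else) → 'R' (finally) → 'C' (after the try/except). Output: XSRC

Answer: XSRC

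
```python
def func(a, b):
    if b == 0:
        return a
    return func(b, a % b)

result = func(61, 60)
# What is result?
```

func(61, 60) -> func(60, 1) -> func(1, 0) -> 1

Answer: 1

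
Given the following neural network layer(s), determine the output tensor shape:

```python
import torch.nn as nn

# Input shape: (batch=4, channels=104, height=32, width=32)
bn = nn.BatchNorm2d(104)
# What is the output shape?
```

Input: (4, 104, 32, 32) -> Output: (4, 104, 32, 32)

Answer: (4, 104, 32, 32)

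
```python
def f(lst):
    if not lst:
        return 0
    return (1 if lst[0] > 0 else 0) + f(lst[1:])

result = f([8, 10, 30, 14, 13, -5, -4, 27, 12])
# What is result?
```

Count of positive elements in [8, 10, 30, 14, 13, -5, -4, 27, 12] = 7

Answer: 7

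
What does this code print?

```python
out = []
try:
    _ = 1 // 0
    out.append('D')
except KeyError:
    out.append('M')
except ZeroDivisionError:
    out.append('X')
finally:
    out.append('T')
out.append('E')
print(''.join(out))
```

Execution trace: 'X' (except ZeroDivisionError) → 'T' (finally) → 'E' (after the try/except). Output: XTE

Answer: XTE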